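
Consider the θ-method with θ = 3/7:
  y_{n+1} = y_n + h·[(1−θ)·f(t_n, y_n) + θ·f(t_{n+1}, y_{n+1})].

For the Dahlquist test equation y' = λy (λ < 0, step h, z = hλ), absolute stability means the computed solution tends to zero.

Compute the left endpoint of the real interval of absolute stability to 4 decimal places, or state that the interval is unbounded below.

z* = -14.0000.

Test eqn y'=λy, z=hλ:
  y_{n+1} = y_n + z·[4/7·y_n + 3/7·y_{n+1}] ⇒ (1 − 3/7z)y_{n+1} = (1 + 4/7z)y_n
  R(z) = (1 + 4/7z)/(1 − 3/7z).

Boundary: |R(x)|=1, x<0.
x=-1.09: |R|=0.2571
R=−1: 1+4/7x = −1+3/7x ⇒ -1/7x=2 ⇒ x=2/(-1/7)=-14.0000
Confirm numerically:
  x=-13.916: |R|=0.99828 <1
  x=-11.354: |R|=0.93556 <1
  x=-8.490: |R|=0.83030 <1
  x=-6.965: |R|=0.74780 <1
  x=-14.473: |R|=1.00938 >1
  x=-14.382: |R|=1.00762 >1
Interval (-14.0000, 0).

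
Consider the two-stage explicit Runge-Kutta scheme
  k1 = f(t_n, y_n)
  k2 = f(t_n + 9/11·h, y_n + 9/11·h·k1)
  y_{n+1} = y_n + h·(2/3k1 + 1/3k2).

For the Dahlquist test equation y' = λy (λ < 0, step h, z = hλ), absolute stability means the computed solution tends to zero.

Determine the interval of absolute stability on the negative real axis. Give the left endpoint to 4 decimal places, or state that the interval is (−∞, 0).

(-3.6667, 0).

Set f=λy, z=hλ:
  k1=λy_n ⇒ h·k1=z·y_n;  k2=λ(1+9/11z)y_n ⇒ h·k2=z(1+9/11z)y_n
  y_{n+1}/y_n = 1 + 2/3z + 1/3z(1+9/11z) = 1 + z + 3/11z²
  R(z) = 1 + z + 3/11z².

Boundary: |R(x)|=1, x<0.
x=-1.04: |R|=0.2550
R=1: x+3/11x²=0 ⇒ x=−11/3=-3.6667; min R=1−1/(4·3/11)=0.0833>−1
Confirm numerically:
  x=-2.572: |R|=0.23214 <1
  x=-2.077: |R|=0.09953 <1
  x=-1.540: |R|=0.10680 <1
  x=-3.940: |R|=1.29371 >1
  x=-3.846: |R|=1.18810 >1
  x=-3.785: |R|=1.12215 >1
Stable set (-3.6667, 0).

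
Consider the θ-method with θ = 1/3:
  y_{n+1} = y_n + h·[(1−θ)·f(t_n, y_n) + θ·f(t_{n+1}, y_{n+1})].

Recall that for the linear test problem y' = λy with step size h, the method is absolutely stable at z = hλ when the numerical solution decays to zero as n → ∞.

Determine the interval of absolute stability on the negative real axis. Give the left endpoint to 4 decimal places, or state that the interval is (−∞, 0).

With y'=λy (z=hλ):
  y_{n+1} = y_n + z·[2/3·y_n + 1/3·y_{n+1}] ⇒ (1 − 1/3z)y_{n+1} = (1 + 2/3z)y_n
  Hence R(z) = (1 + 2/3z)/(1 − 1/3z).

Solve |R(x)|<1 on ℝ⁻.
x=-1.68: |R|=0.0769
R=−1: 1+2/3x = −1+1/3x ⇒ -1/3x=2 ⇒ x=2/(-1/3)=-6.0000
Confirm numerically:
  x=-5.195: |R|=0.90177 <1
  x=-3.490: |R|=0.61325 <1
  x=-2.742: |R|=0.43260 <1
  x=-2.605: |R|=0.39429 <1
  x=-6.472: |R|=1.04983 >1
  x=-6.187: |R|=1.02035 >1
  x=-6.114: |R|=1.01251 >1
Stable set (-6.0000, 0).

(-6.0000, 0).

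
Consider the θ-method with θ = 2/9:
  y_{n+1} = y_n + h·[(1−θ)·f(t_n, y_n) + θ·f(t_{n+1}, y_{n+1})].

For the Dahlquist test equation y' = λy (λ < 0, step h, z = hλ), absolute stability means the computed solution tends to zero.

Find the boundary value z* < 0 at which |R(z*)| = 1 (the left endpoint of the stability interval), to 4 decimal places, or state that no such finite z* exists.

On y'=λy, z=hλ:
  y_{n+1} = y_n + z·[7/9·y_n + 2/9·y_{n+1}] ⇒ (1 − 2/9z)y_{n+1} = (1 + 7/9z)y_n
  ⇒ R(z) = (1 + 7/9z)/(1 − 2/9z).

Need |R(x)|<1, x<0.
x=-1.57: |R|=0.1639
R=−1: 1+7/9x = −1+2/9x ⇒ -5/9x=2 ⇒ x=2/(-5/9)=-3.6000
Confirm numerically:
  x=-2.823: |R|=0.73474 <1
  x=-2.797: |R|=0.72489 <1
  x=-2.687: |R|=0.68241 <1
  x=-1.865: |R|=0.31854 <1
  x=-3.855: |R|=1.07630 >1
  x=-3.836: |R|=1.07078 >1
Stable set (-3.6000, 0).

left endpoint -3.6000.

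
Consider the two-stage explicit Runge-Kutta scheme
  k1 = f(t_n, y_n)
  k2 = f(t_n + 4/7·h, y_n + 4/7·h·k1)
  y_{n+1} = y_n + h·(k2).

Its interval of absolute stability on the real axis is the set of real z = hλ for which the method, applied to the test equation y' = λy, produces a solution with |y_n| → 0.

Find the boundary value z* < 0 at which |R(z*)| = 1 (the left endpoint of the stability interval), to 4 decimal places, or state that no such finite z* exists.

On y'=λy, z=hλ:
  k1=λy_n ⇒ h·k1=z·y_n;  k2=λ(1+4/7z)y_n ⇒ h·k2=z(1+4/7z)y_n
  y_{n+1}/y_n = 1 + z(1+4/7z) = 1 + z + 4/7z²
  so R(z) = 1 + z + 4/7z².

Find x<0 with |R(x)|<1.
x=-0.54: |R|=0.6266
R=1: x+4/7x²=0 ⇒ x=−7/4=-1.7500; min R=1−1/(4·4/7)=0.5625>−1
Confirm numerically:
  x=-1.675: |R|=0.92821 <1
  x=-1.507: |R|=0.79074 <1
  x=-1.374: |R|=0.70479 <1
  x=-2.066: |R|=1.37306 >1
  x=-1.855: |R|=1.11130 >1
Stable set (-1.7500, 0).

z* = -1.7500.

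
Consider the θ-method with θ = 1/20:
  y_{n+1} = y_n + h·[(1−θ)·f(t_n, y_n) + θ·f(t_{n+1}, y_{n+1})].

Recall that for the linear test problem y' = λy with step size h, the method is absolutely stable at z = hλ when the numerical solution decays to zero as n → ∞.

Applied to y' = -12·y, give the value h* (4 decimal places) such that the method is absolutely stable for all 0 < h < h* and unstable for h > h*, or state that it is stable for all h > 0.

On y'=λy, z=hλ:
  y_{n+1} = y_n + z·[19/20·y_n + 1/20·y_{n+1}] ⇒ (1 − 1/20z)y_{n+1} = (1 + 19/20z)y_n
  Hence R(z) = (1 + 19/20z)/(1 − 1/20z).

Find x<0 with |R(x)|<1.
x=-1.17: |R|=0.1053
R=−1: 1+19/20x = −1+1/20x ⇒ -9/10x=2 ⇒ x=2/(-9/10)=-2.2222
Confirm numerically:
  x=-1.649: |R|=0.52340 <1
  x=-1.517: |R|=0.41005 <1
  x=-1.060: |R|=0.00665 <1
  x=-2.623: |R|=1.31888 >1
  x=-2.522: |R|=1.23959 >1
So |R|<1 on (-2.2222, 0).

(-2.2222,0); λ=-12 ⇒ h* = (20/9)/12 = 0.1852.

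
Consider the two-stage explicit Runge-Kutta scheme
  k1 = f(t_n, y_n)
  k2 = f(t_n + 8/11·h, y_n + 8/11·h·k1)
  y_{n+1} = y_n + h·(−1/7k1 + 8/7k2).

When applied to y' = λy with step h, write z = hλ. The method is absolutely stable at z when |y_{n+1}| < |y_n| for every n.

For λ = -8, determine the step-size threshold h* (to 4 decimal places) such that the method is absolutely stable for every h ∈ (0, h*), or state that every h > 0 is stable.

On y'=λy, z=hλ:
  k1=λy_n ⇒ h·k1=z·y_n;  k2=λ(1+8/11z)y_n ⇒ h·k2=z(1+8/11z)y_n
  y_{n+1}/y_n = 1 − 1/7z + 8/7z(1+8/11z) = 1 + z + 64/77z²
  Hence R(z) = 1 + z + 64/77z².

Boundary: |R(x)|=1, x<0.
x=-1.19: |R|=0.9870
R=1: x+64/77x²=0 ⇒ x=−77/64=-1.2031; min R=1−1/(4·64/77)=0.6992>−1
Confirm numerically:
  x=-1.097: |R|=0.90324 <1
  x=-0.713: |R|=0.70954 <1
  x=-0.642: |R|=0.70058 <1
  x=-0.559: |R|=0.70072 <1
  x=-1.718: |R|=1.73521 >1
  x=-1.627: |R|=1.57321 >1
  x=-1.316: |R|=1.12346 >1
So |R|<1 on (-1.2031, 0).

(-1.2031,0); λ=-8 ⇒ h* = (77/64)/8 = 0.1504.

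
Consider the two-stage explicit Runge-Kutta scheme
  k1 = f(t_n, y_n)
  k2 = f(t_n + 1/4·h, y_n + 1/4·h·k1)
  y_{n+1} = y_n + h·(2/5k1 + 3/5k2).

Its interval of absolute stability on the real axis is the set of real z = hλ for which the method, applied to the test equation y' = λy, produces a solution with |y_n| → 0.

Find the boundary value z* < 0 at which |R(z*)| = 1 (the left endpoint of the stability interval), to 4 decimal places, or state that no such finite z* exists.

z* = -6.6667.

With y'=λy (z=hλ):
  k1=λy_n ⇒ h·k1=z·y_n;  k2=λ(1+1/4z)y_n ⇒ h·k2=z(1+1/4z)y_n
  y_{n+1}/y_n = 1 + 2/5z + 3/5z(1+1/4z) = 1 + z + 3/20z²
  Hence R(z) = 1 + z + 3/20z².

Find x<0 with |R(x)|<1.
x=-0.46: |R|=0.5717
R=1: x+3/20x²=0 ⇒ x=−20/3=-6.6667; min R=1−1/(4·3/20)=-0.6667>−1
Confirm numerically:
  x=-6.059: |R|=0.44772 <1
  x=-5.203: |R|=0.14232 <1
  x=-4.854: |R|=0.31980 <1
  x=-2.872: |R|=0.63474 <1
  x=-6.881: |R|=1.22122 >1
  x=-6.785: |R|=1.12043 >1
  x=-6.758: |R|=1.09258 >1
So |R|<1 on (-6.6667, 0).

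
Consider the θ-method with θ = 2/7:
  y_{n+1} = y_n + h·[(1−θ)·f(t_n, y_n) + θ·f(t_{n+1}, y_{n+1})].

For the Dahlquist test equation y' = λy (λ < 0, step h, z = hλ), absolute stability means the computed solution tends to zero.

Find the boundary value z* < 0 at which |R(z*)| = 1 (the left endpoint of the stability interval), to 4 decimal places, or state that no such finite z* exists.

Set f=λy, z=hλ:
  y_{n+1} = y_n + z·[5/7·y_n + 2/7·y_{n+1}] ⇒ (1 − 2/7z)y_{n+1} = (1 + 5/7z)y_n
  R(z) = (1 + 5/7z)/(1 − 2/7z).

Boundary: |R(x)|=1, x<0.
x=-0.32: |R|=0.7068
R=−1: 1+5/7x = −1+2/7x ⇒ -3/7x=2 ⇒ x=2/(-3/7)=-4.6667
Confirm numerically:
  x=-3.661: |R|=0.78935 <1
  x=-2.945: |R|=0.59930 <1
  x=-2.890: |R|=0.58294 <1
  x=-2.235: |R|=0.36399 <1
  x=-4.810: |R|=1.02587 >1
  x=-4.728: |R|=1.01118 >1
  x=-4.712: |R|=1.00828 >1
Stable set (-4.6667, 0).

z* = -4.6667.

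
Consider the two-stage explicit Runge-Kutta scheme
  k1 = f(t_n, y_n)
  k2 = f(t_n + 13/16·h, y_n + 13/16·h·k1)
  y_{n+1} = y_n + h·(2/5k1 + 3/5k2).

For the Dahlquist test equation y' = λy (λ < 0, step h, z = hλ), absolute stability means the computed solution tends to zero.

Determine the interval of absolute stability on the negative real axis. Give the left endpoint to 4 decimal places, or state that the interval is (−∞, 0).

(-2.0513, 0).

On y'=λy, z=hλ:
  k1=λy_n ⇒ h·k1=z·y_n;  k2=λ(1+13/16z)y_n ⇒ h·k2=z(1+13/16z)y_n
  y_{n+1}/y_n = 1 + 2/5z + 3/5z(1+13/16z) = 1 + z + 39/80z²
  ⇒ R(z) = 1 + z + 39/80z².

Need |R(x)|<1, x<0.
x=-0.68: |R|=0.5454
R=1: x+39/80x²=0 ⇒ x=−80/39=-2.0513; min R=1−1/(4·39/80)=0.4872>−1
Confirm numerically:
  x=-1.930: |R|=0.88589 <1
  x=-1.293: |R|=0.52203 <1
  x=-1.186: |R|=0.49972 <1
  x=-1.089: |R|=0.48914 <1
  x=-2.465: |R|=1.49716 >1
  x=-2.251: |R|=1.21916 >1
  x=-2.215: |R|=1.17678 >1
Stable set (-2.0513, 0).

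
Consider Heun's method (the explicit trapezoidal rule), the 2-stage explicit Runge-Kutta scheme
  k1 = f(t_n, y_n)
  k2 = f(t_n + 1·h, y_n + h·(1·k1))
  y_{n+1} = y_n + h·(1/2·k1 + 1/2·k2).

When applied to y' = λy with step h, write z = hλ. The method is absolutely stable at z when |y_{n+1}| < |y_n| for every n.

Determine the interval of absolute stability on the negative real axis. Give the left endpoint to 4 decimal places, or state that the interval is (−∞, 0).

z∈(-2.0000,0).

With y'=λy (z=hλ):
  order 2, 2-stage ⇒ R(z)=1+z+z^2/2
  (e.g. R(-1.74)=0.77380, |R|=0.77380)

Boundary: |R(x)|=1, x<0.
x=-1.74: |R|=0.7738
|R(-1.26)|=0.5338 |R(-1.06)|=0.5018 |R(-0.77)|=0.5264
Bisect:
  x_lo=-2.7340 |R|=2.0034  x_hi=-0.2679 |R|=0.7680
  mid=-1.50098 |R|=0.62549 →hi
  mid=-2.11750 |R|=1.12441 →lo
  mid=-1.80924 |R|=0.82744 →hi
  mid=-1.96337 |R|=0.96404 →hi
  mid=-2.04044 |R|=1.04126 →lo
  mid=-2.00190 |R|=1.00191 →lo
  mid=-1.98264 |R|=0.98279 →hi
  mid=-1.99227 |R|=0.99230 →hi
  mid=-1.99709 |R|=0.99709 →hi
  ...
  [-2.00010,-1.99995] ⇒ x*=-2.0000
Interval (-2.0000, 0).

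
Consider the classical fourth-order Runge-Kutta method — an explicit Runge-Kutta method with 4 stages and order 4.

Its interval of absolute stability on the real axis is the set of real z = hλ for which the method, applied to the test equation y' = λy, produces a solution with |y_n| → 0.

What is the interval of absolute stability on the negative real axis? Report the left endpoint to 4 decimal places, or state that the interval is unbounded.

On y'=λy, z=hλ:
  order 4, 4-stage ⇒ R(z)=1+z+z^2/2+z^3/6+z^4/24
  (e.g. R(-0.48)=0.61898, |R|=0.61898)

Need |R(x)|<1, x<0.
x=-0.48: |R|=0.6190
|R(-2.05)|=0.3513 |R(-1.6)|=0.2704 |R(-1.46)|=0.2764
Bisect:
  x_lo=-3.6029 |R|=3.1138  x_hi=-0.3933 |R|=0.6749
  mid=-1.99811 |R|=0.33271 →hi
  mid=-2.80052 |R|=1.02320 →lo
  mid=-2.39931 |R|=0.55784 →hi
  mid=-2.59992 |R|=0.75464 →hi
  mid=-2.70022 |R|=0.87913 →hi
  mid=-2.75037 |R|=0.94861 →hi
  mid=-2.77544 |R|=0.98525 →hi
  mid=-2.78798 |R|=1.00406 →lo
  mid=-2.78171 |R|=0.99461 →hi
  mid=-2.78485 |R|=0.99932 →hi
  ...
  [-2.78543,-2.78524] ⇒ x*=-2.7853
Interval (-2.7853, 0).

(-2.7853, 0).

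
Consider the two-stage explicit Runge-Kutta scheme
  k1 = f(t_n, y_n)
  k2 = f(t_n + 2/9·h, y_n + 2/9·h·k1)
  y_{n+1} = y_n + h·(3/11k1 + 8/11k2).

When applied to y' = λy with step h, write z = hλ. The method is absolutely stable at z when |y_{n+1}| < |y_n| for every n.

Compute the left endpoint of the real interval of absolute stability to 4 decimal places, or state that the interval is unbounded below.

On y'=λy, z=hλ:
  k1=λy_n ⇒ h·k1=z·y_n;  k2=λ(1+2/9z)y_n ⇒ h·k2=z(1+2/9z)y_n
  y_{n+1}/y_n = 1 + 3/11z + 8/11z(1+2/9z) = 1 + z + 16/99z²
  ⇒ R(z) = 1 + z + 16/99z².

Need |R(x)|<1, x<0.
x=-1.23: |R|=0.0145
R=1: x+16/99x²=0 ⇒ x=−99/16=-6.1875; min R=1−1/(4·16/99)=-0.5469>−1
Confirm numerically:
  x=-5.227: |R|=0.18860 <1
  x=-5.195: |R|=0.16670 <1
  x=-5.119: |R|=0.11602 <1
  x=-6.465: |R|=1.28995 >1
  x=-6.257: |R|=1.07028 >1
Interval (-6.1875, 0).

left endpoint -6.1875.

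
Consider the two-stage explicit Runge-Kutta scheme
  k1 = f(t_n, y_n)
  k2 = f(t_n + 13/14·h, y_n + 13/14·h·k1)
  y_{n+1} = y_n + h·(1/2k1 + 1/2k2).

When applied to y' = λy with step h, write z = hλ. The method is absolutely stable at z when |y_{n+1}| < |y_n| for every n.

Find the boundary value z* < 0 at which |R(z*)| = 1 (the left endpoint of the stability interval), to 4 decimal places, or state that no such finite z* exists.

Set f=λy, z=hλ:
  k1=λy_n ⇒ h·k1=z·y_n;  k2=λ(1+13/14z)y_n ⇒ h·k2=z(1+13/14z)y_n
  y_{n+1}/y_n = 1 + 1/2z + 1/2z(1+13/14z) = 1 + z + 13/28z²
  Hence R(z) = 1 + z + 13/28z².

Find x<0 with |R(x)|<1.
x=-0.87: |R|=0.4814
R=1: x+13/28x²=0 ⇒ x=−28/13=-2.1538; min R=1−1/(4·13/28)=0.4615>−1
Confirm numerically:
  x=-1.693: |R|=0.63776 <1
  x=-1.586: |R|=0.58186 <1
  x=-1.324: |R|=0.48988 <1
  x=-1.195: |R|=0.46801 <1
  x=-2.666: |R|=1.63394 >1
  x=-2.517: |R|=1.42438 >1
Stable set (-2.1538, 0).

left endpoint -2.1538.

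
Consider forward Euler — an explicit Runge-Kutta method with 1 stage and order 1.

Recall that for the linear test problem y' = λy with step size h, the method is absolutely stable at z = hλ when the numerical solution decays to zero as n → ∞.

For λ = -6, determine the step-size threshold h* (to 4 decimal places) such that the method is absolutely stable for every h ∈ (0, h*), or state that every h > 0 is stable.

Set f=λy, z=hλ:
  order 1, 1-stage ⇒ R(z)=1+z
  (e.g. R(-0.4)=0.60000, |R|=0.60000)

Boundary: |R(x)|=1, x<0.
x=-0.4: |R|=0.6000
|R(-1.95)|=0.9500 |R(-1.46)|=0.4600 |R(-1.2)|=0.2000
Bisect:
  x_lo=-2.5565 |R|=1.5565  x_hi=-0.2697 |R|=0.7303
  mid=-1.41314 |R|=0.41314 →hi
  mid=-1.98484 |R|=0.98484 →hi
  mid=-2.27070 |R|=1.27070 →lo
  mid=-2.12777 |R|=1.12777 →lo
  mid=-2.05631 |R|=1.05631 →lo
  mid=-2.02057 |R|=1.02057 →lo
  mid=-2.00271 |R|=1.00271 →lo
  mid=-1.99378 |R|=0.99378 →hi
  mid=-1.99824 |R|=0.99824 →hi
  mid=-2.00048 |R|=1.00048 →lo
  ...
  [-2.00006,-1.99992] ⇒ x*=-2.0000
Stable set (-2.0000, 0).

(-2.0000,0); λ=-6 ⇒ h* = 0.3333.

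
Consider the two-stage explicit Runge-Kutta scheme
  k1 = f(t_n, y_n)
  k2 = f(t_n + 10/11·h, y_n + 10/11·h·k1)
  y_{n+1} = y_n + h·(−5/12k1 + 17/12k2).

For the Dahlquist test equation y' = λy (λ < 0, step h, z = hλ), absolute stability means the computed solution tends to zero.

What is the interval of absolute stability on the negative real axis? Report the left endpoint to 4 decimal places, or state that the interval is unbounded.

On y'=λy, z=hλ:
  k1=λy_n ⇒ h·k1=z·y_n;  k2=λ(1+10/11z)y_n ⇒ h·k2=z(1+10/11z)y_n
  y_{n+1}/y_n = 1 − 5/12z + 17/12z(1+10/11z) = 1 + z + 85/66z²
  Hence R(z) = 1 + z + 85/66z².

Need |R(x)|<1, x<0.
x=-1.24: |R|=1.7402
R=1: x+85/66x²=0 ⇒ x=−66/85=-0.7765; min R=1−1/(4·85/66)=0.8059>−1
Confirm numerically:
  x=-0.546: |R|=0.83794 <1
  x=-0.440: |R|=0.80933 <1
  x=-0.402: |R|=0.80613 <1
  x=-1.005: |R|=1.29579 >1
  x=-0.929: |R|=1.18249 >1
So |R|<1 on (-0.7765, 0).

z∈(-0.7765,0).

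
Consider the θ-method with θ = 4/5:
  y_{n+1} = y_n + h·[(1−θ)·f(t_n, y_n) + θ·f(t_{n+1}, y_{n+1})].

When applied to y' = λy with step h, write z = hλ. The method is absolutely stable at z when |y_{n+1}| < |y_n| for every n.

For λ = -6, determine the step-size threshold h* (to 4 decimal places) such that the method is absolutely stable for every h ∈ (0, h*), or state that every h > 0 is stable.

unbounded; (−∞, 0). Any h>0 works for λ=-6.

Test eqn y'=λy, z=hλ:
  y_{n+1} = y_n + z·[1/5·y_n + 4/5·y_{n+1}] ⇒ (1 − 4/5z)y_{n+1} = (1 + 1/5z)y_n
  ⇒ R(z) = (1 + 1/5z)/(1 − 4/5z).

Boundary: |R(x)|=1, x<0.
x=-1.19: |R|=0.3904
x=-2: |R|=0.2308
x=-10: |R|=0.1111
x=-100: |R|=0.2346
θ=4/5≥1/2 ⇒ |1+1/5x|<|1−4/5x| ∀x<0 ⇒ interval (−∞,0).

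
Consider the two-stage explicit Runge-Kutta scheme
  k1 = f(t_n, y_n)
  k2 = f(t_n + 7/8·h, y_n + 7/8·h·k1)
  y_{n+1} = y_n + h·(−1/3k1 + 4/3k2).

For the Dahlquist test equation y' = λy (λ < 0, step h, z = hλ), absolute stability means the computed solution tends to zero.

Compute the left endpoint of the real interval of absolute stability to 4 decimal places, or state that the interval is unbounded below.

Set f=λy, z=hλ:
  k1=λy_n ⇒ h·k1=z·y_n;  k2=λ(1+7/8z)y_n ⇒ h·k2=z(1+7/8z)y_n
  y_{n+1}/y_n = 1 − 1/3z + 4/3z(1+7/8z) = 1 + z + 7/6z²
  ⇒ R(z) = 1 + z + 7/6z².

Need |R(x)|<1, x<0.
x=-0.39: |R|=0.7874
R=1: x+7/6x²=0 ⇒ x=−6/7=-0.8571; min R=1−1/(4·7/6)=0.7857>−1
Confirm numerically:
  x=-0.740: |R|=0.89887 <1
  x=-0.527: |R|=0.79702 <1
  x=-0.491: |R|=0.79026 <1
  x=-0.484: |R|=0.78930 <1
  x=-1.112: |R|=1.33063 >1
  x=-1.070: |R|=1.26572 >1
  x=-1.039: |R|=1.22044 >1
Stable set (-0.8571, 0).

left endpoint -0.8571.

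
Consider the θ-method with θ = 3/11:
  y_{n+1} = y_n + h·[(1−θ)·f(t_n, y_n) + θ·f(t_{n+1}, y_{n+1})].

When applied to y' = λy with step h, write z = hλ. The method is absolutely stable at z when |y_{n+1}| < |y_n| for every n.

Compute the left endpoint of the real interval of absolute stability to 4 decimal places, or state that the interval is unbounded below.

On y'=λy, z=hλ:
  y_{n+1} = y_n + z·[8/11·y_n + 3/11·y_{n+1}] ⇒ (1 − 3/11z)y_{n+1} = (1 + 8/11z)y_n
  Hence R(z) = (1 + 8/11z)/(1 − 3/11z).

Boundary: |R(x)|=1, x<0.
x=-1.71: |R|=0.1662
R=−1: 1+8/11x = −1+3/11x ⇒ -5/11x=2 ⇒ x=2/(-5/11)=-4.4000
Confirm numerically:
  x=-4.018: |R|=0.91715 <1
  x=-3.355: |R|=0.75196 <1
  x=-2.892: |R|=0.61679 <1
  x=-4.778: |R|=1.07460 >1
  x=-4.666: |R|=1.05320 >1
So |R|<1 on (-4.4000, 0).

left endpoint -4.4000.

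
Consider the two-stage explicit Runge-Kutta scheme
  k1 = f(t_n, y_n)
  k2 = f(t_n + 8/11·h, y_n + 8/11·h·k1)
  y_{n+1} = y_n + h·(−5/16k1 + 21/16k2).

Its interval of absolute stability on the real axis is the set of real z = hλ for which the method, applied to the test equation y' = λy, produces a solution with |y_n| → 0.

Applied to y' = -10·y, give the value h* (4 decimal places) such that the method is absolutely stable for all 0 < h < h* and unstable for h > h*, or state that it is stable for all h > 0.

Set f=λy, z=hλ:
  k1=λy_n ⇒ h·k1=z·y_n;  k2=λ(1+8/11z)y_n ⇒ h·k2=z(1+8/11z)y_n
  y_{n+1}/y_n = 1 − 5/16z + 21/16z(1+8/11z) = 1 + z + 21/22z²
  so R(z) = 1 + z + 21/22z².

Need |R(x)|<1, x<0.
x=-0.37: |R|=0.7607
R=1: x+21/22x²=0 ⇒ x=−22/21=-1.0476; min R=1−1/(4·21/22)=0.7381>−1
Confirm numerically:
  x=-0.969: |R|=0.92728 <1
  x=-0.835: |R|=0.83053 <1
  x=-0.518: |R|=0.73813 <1
  x=-1.375: |R|=1.42969 >1
  x=-1.168: |R|=1.13421 >1
Interval (-1.0476, 0).

(-1.0476,0); λ=-10 ⇒ h* = (22/21)/10 = 0.1048.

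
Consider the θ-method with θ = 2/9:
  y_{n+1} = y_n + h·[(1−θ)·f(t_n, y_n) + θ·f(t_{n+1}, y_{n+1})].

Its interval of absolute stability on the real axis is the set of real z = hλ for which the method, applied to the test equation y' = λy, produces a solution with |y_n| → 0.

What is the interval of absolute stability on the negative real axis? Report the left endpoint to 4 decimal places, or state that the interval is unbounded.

With y'=λy (z=hλ):
  y_{n+1} = y_n + z·[7/9·y_n + 2/9·y_{n+1}] ⇒ (1 − 2/9z)y_{n+1} = (1 + 7/9z)y_n
  Hence R(z) = (1 + 7/9z)/(1 − 2/9z).

Boundary: |R(x)|=1, x<0.
x=-1.78: |R|=0.2755
R=−1: 1+7/9x = −1+2/9x ⇒ -5/9x=2 ⇒ x=2/(-5/9)=-3.6000
Confirm numerically:
  x=-2.397: |R|=0.56394 <1
  x=-2.354: |R|=0.54552 <1
  x=-1.540: |R|=0.14735 <1
  x=-3.946: |R|=1.10242 >1
  x=-3.937: |R|=1.09986 >1
  x=-3.901: |R|=1.08957 >1
Interval (-3.6000, 0).

(-3.6000, 0).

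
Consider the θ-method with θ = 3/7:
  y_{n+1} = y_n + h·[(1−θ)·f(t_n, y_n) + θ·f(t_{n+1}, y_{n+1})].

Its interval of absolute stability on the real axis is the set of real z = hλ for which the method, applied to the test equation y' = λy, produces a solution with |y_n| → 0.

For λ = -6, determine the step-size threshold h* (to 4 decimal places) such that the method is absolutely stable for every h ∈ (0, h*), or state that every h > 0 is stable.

(-14.0000,0); λ=-6 ⇒ h* = (14)/6 = 2.3333.

With y'=λy (z=hλ):
  y_{n+1} = y_n + z·[4/7·y_n + 3/7·y_{n+1}] ⇒ (1 − 3/7z)y_{n+1} = (1 + 4/7z)y_n
  ⇒ R(z) = (1 + 4/7z)/(1 − 3/7z).

Boundary: |R(x)|=1, x<0.
x=-1.28: |R|=0.1734
R=−1: 1+4/7x = −1+3/7x ⇒ -1/7x=2 ⇒ x=2/(-1/7)=-14.0000
Confirm numerically:
  x=-13.810: |R|=0.99608 <1
  x=-9.126: |R|=0.85822 <1
  x=-7.008: |R|=0.75050 <1
  x=-6.299: |R|=0.70263 <1
  x=-14.427: |R|=1.00849 >1
  x=-14.317: |R|=1.00635 >1
So |R|<1 on (-14.0000, 0).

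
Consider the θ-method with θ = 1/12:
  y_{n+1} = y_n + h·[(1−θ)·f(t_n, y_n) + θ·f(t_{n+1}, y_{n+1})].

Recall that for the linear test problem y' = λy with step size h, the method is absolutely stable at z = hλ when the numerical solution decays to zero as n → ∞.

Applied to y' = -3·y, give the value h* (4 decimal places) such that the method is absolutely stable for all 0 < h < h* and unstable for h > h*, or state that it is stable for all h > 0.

(-2.4000,0); λ=-3 ⇒ h* = (12/5)/3 = 0.8000.

On y'=λy, z=hλ:
  y_{n+1} = y_n + z·[11/12·y_n + 1/12·y_{n+1}] ⇒ (1 − 1/12z)y_{n+1} = (1 + 11/12z)y_n
  ⇒ R(z) = (1 + 11/12z)/(1 − 1/12z).

Boundary: |R(x)|=1, x<0.
x=-1.53: |R|=0.3570
R=−1: 1+11/12x = −1+1/12x ⇒ -5/6x=2 ⇒ x=2/(-5/6)=-2.4000
Confirm numerically:
  x=-1.561: |R|=0.38131 <1
  x=-1.232: |R|=0.11729 <1
  x=-1.083: |R|=0.00665 <1
  x=-2.810: |R|=1.27684 >1
  x=-2.457: |R|=1.03943 >1
Stable set (-2.4000, 0).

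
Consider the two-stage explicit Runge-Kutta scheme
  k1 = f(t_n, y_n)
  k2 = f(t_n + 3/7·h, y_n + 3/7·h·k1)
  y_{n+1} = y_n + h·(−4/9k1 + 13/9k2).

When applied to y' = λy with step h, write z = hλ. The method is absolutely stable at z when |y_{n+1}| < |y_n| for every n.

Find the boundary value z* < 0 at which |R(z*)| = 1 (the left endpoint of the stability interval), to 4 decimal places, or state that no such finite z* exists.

z* = -1.6154.

Set f=λy, z=hλ:
  k1=λy_n ⇒ h·k1=z·y_n;  k2=λ(1+3/7z)y_n ⇒ h·k2=z(1+3/7z)y_n
  y_{n+1}/y_n = 1 − 4/9z + 13/9z(1+3/7z) = 1 + z + 13/21z²
  ⇒ R(z) = 1 + z + 13/21z².

Find x<0 with |R(x)|<1.
x=-1.36: |R|=0.7850
R=1: x+13/21x²=0 ⇒ x=−21/13=-1.6154; min R=1−1/(4·13/21)=0.5962>−1
Confirm numerically:
  x=-1.516: |R|=0.90673 <1
  x=-1.420: |R|=0.82825 <1
  x=-1.196: |R|=0.68950 <1
  x=-1.071: |R|=0.63907 <1
  x=-2.019: |R|=1.50446 >1
  x=-1.957: |R|=1.41386 >1
Interval (-1.6154, 0).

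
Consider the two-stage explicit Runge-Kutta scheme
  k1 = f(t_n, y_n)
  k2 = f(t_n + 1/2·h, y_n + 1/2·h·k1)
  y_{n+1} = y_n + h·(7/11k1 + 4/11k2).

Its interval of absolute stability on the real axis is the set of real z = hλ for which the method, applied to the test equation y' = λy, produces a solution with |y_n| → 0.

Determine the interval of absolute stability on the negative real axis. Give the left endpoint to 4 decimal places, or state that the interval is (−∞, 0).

Test eqn y'=λy, z=hλ:
  k1=λy_n ⇒ h·k1=z·y_n;  k2=λ(1+1/2z)y_n ⇒ h·k2=z(1+1/2z)y_n
  y_{n+1}/y_n = 1 + 7/11z + 4/11z(1+1/2z) = 1 + z + 2/11z²
  so R(z) = 1 + z + 2/11z².

Boundary: |R(x)|=1, x<0.
x=-0.48: |R|=0.5619
R=1: x+2/11x²=0 ⇒ x=−11/2=-5.5000; min R=1−1/(4·2/11)=-0.3750>−1
Confirm numerically:
  x=-4.462: |R|=0.15790 <1
  x=-3.925: |R|=0.12398 <1
  x=-3.378: |R|=0.30329 <1
  x=-5.761: |R|=1.27339 >1
  x=-5.732: |R|=1.24179 >1
  x=-5.602: |R|=1.10389 >1
Stable set (-5.5000, 0).

z∈(-5.5000,0).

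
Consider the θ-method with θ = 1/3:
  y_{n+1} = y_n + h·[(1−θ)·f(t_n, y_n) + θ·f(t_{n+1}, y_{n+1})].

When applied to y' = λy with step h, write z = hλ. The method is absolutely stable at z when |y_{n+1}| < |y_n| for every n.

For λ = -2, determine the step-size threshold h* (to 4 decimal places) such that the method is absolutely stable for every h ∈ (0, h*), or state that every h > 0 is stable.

Set f=λy, z=hλ:
  y_{n+1} = y_n + z·[2/3·y_n + 1/3·y_{n+1}] ⇒ (1 − 1/3z)y_{n+1} = (1 + 2/3z)y_n
  R(z) = (1 + 2/3z)/(1 − 1/3z).

Boundary: |R(x)|=1, x<0.
x=-1.66: |R|=0.0687
R=−1: 1+2/3x = −1+1/3x ⇒ -1/3x=2 ⇒ x=2/(-1/3)=-6.0000
Confirm numerically:
  x=-5.793: |R|=0.97646 <1
  x=-4.660: |R|=0.82507 <1
  x=-3.632: |R|=0.64294 <1
  x=-2.652: |R|=0.40764 <1
  x=-6.574: |R|=1.05995 >1
  x=-6.465: |R|=1.04913 >1
  x=-6.163: |R|=1.01779 >1
Stable set (-6.0000, 0).

(-6.0000,0); λ=-2 ⇒ h* = (6)/2 = 3.0000.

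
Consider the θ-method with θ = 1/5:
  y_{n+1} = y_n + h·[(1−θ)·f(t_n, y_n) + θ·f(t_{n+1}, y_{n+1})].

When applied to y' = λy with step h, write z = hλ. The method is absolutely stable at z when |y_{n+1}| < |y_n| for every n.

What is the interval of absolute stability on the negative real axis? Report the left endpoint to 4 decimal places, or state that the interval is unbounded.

With y'=λy (z=hλ):
  y_{n+1} = y_n + z·[4/5·y_n + 1/5·y_{n+1}] ⇒ (1 − 1/5z)y_{n+1} = (1 + 4/5z)y_n
  ⇒ R(z) = (1 + 4/5z)/(1 − 1/5z).

Find x<0 with |R(x)|<1.
x=-1.24: |R|=0.0064
R=−1: 1+4/5x = −1+1/5x ⇒ -3/5x=2 ⇒ x=2/(-3/5)=-3.3333
Confirm numerically:
  x=-3.264: |R|=0.97483 <1
  x=-3.228: |R|=0.96159 <1
  x=-3.217: |R|=0.95753 <1
  x=-3.773: |R|=1.15035 >1
  x=-3.652: |R|=1.11049 >1
  x=-3.467: |R|=1.04736 >1
Stable set (-3.3333, 0).

z∈(-3.3333,0).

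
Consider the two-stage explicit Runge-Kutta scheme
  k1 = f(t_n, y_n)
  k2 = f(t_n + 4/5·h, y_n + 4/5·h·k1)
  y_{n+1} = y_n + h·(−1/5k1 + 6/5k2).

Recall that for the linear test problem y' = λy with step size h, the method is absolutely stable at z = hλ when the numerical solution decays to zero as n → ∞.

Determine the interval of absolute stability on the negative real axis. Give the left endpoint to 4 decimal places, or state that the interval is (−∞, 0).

Set f=λy, z=hλ:
  k1=λy_n ⇒ h·k1=z·y_n;  k2=λ(1+4/5z)y_n ⇒ h·k2=z(1+4/5z)y_n
  y_{n+1}/y_n = 1 − 1/5z + 6/5z(1+4/5z) = 1 + z + 24/25z²
  R(z) = 1 + z + 24/25z².

Need |R(x)|<1, x<0.
x=-1.35: |R|=1.3996
R=1: x+24/25x²=0 ⇒ x=−25/24=-1.0417; min R=1−1/(4·24/25)=0.7396>−1
Confirm numerically:
  x=-0.989: |R|=0.95000 <1
  x=-0.652: |R|=0.75610 <1
  x=-0.615: |R|=0.74810 <1
  x=-0.500: |R|=0.74000 <1
  x=-1.324: |R|=1.35886 >1
  x=-1.208: |R|=1.19289 >1
Interval (-1.0417, 0).

(-1.0417, 0).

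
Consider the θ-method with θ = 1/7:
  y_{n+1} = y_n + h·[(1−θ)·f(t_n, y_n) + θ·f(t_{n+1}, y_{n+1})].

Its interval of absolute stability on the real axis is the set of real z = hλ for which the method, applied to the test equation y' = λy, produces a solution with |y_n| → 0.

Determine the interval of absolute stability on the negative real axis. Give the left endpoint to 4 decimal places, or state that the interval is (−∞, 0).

(-2.8000, 0).

Set f=λy, z=hλ:
  y_{n+1} = y_n + z·[6/7·y_n + 1/7·y_{n+1}] ⇒ (1 − 1/7z)y_{n+1} = (1 + 6/7z)y_n
  so R(z) = (1 + 6/7z)/(1 − 1/7z).

Solve |R(x)|<1 on ℝ⁻.
x=-1.8: |R|=0.4318
R=−1: 1+6/7x = −1+1/7x ⇒ -5/7x=2 ⇒ x=2/(-5/7)=-2.8000
Confirm numerically:
  x=-2.484: |R|=0.83340 <1
  x=-2.040: |R|=0.57965 <1
  x=-1.697: |R|=0.36587 <1
  x=-3.312: |R|=1.24825 >1
  x=-3.216: |R|=1.20360 >1
  x=-3.181: |R|=1.18711 >1
So |R|<1 on (-2.8000, 0).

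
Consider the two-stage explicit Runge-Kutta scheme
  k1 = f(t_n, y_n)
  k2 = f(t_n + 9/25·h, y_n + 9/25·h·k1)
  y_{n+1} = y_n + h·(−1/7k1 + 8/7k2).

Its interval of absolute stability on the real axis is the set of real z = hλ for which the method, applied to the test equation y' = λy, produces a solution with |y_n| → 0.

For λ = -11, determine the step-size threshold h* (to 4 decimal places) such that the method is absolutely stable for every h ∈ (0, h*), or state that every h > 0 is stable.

On y'=λy, z=hλ:
  k1=λy_n ⇒ h·k1=z·y_n;  k2=λ(1+9/25z)y_n ⇒ h·k2=z(1+9/25z)y_n
  y_{n+1}/y_n = 1 − 1/7z + 8/7z(1+9/25z) = 1 + z + 72/175z²
  ⇒ R(z) = 1 + z + 72/175z².

Solve |R(x)|<1 on ℝ⁻.
x=-1.54: |R|=0.4357
R=1: x+72/175x²=0 ⇒ x=−175/72=-2.4306; min R=1−1/(4·72/175)=0.3924>−1
Confirm numerically:
  x=-2.405: |R|=0.97471 <1
  x=-1.806: |R|=0.53593 <1
  x=-1.296: |R|=0.39504 <1
  x=-2.925: |R|=1.59503 >1
  x=-2.583: |R|=1.16201 >1
  x=-2.520: |R|=1.09274 >1
So |R|<1 on (-2.4306, 0).

(-2.4306,0); λ=-11 ⇒ h* = (175/72)/11 = 0.2210.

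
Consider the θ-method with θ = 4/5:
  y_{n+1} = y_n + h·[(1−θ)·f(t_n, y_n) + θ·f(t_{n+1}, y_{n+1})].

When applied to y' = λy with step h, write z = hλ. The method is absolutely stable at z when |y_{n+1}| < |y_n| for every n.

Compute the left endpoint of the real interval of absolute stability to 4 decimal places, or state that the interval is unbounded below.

(−∞, 0) — no finite endpoint.

Test eqn y'=λy, z=hλ:
  y_{n+1} = y_n + z·[1/5·y_n + 4/5·y_{n+1}] ⇒ (1 − 4/5z)y_{n+1} = (1 + 1/5z)y_n
  Hence R(z) = (1 + 1/5z)/(1 − 4/5z).

Need |R(x)|<1, x<0.
x=-1.68: |R|=0.2833
x=-2: |R|=0.2308
x=-10: |R|=0.1111
x=-100: |R|=0.2346
θ=4/5≥1/2 ⇒ |1+1/5x|<|1−4/5x| ∀x<0 ⇒ unbounded interval.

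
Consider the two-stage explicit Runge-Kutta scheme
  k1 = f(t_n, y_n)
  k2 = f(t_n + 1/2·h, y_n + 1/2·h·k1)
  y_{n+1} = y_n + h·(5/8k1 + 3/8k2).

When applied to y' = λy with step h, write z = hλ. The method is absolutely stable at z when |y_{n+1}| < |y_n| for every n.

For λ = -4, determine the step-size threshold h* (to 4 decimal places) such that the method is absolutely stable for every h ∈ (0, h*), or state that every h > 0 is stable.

Set f=λy, z=hλ:
  k1=λy_n ⇒ h·k1=z·y_n;  k2=λ(1+1/2z)y_n ⇒ h·k2=z(1+1/2z)y_n
  y_{n+1}/y_n = 1 + 5/8z + 3/8z(1+1/2z) = 1 + z + 3/16z²
  so R(z) = 1 + z + 3/16z².

Boundary: |R(x)|=1, x<0.
x=-0.36: |R|=0.6643
R=1: x+3/16x²=0 ⇒ x=−16/3=-5.3333; min R=1−1/(4·3/16)=-0.3333>−1
Confirm numerically:
  x=-3.517: |R|=0.19776 <1
  x=-3.023: |R|=0.30953 <1
  x=-2.567: |R|=0.33147 <1
  x=-2.349: |R|=0.31441 <1
  x=-5.721: |R|=1.41585 >1
  x=-5.678: |R|=1.36694 >1
So |R|<1 on (-5.3333, 0).

(-5.3333,0); λ=-4 ⇒ h* = (16/3)/4 = 1.3333.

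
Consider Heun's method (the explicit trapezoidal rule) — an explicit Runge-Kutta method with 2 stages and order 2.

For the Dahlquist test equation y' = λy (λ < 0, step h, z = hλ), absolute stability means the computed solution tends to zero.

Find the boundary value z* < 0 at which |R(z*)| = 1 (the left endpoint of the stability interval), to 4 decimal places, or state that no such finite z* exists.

left endpoint -2.0000.

Set f=λy, z=hλ:
  order 2, 2-stage ⇒ R(z)=1+z+z^2/2
  (e.g. R(-1.22)=0.52420, |R|=0.52420)

Need |R(x)|<1, x<0.
x=-1.22: |R|=0.5242
|R(-2.12)|=1.1272 |R(-1.76)|=0.7888 |R(-1.53)|=0.6404
Bisect:
  x_lo=-2.7264 |R|=1.9903  x_hi=-0.3127 |R|=0.7362
  mid=-1.51953 |R|=0.63496 →hi
  mid=-2.12297 |R|=1.13054 →lo
  mid=-1.82125 |R|=0.83723 →hi
  mid=-1.97211 |R|=0.97250 →hi
  mid=-2.04754 |R|=1.04867 →lo
  mid=-2.00983 |R|=1.00988 →lo
  mid=-1.99097 |R|=0.99101 →hi
  ...
  [-2.00011,-1.99996] ⇒ x*=-2.0000
Interval (-2.0000, 0).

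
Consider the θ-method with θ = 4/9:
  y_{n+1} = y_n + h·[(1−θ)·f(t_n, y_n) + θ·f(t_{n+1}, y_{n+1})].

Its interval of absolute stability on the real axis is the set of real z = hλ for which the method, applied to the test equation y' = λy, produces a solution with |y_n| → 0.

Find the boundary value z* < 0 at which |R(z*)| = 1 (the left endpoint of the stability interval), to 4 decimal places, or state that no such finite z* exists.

Test eqn y'=λy, z=hλ:
  y_{n+1} = y_n + z·[5/9·y_n + 4/9·y_{n+1}] ⇒ (1 − 4/9z)y_{n+1} = (1 + 5/9z)y_n
  so R(z) = (1 + 5/9z)/(1 − 4/9z).

Solve |R(x)|<1 on ℝ⁻.
x=-1.54: |R|=0.0858
R=−1: 1+5/9x = −1+4/9x ⇒ -1/9x=2 ⇒ x=2/(-1/9)=-18.0000
Confirm numerically:
  x=-17.569: |R|=0.99456 <1
  x=-14.732: |R|=0.95189 <1
  x=-14.385: |R|=0.94567 <1
  x=-7.789: |R|=0.74572 <1
  x=-18.533: |R|=1.00641 >1
  x=-18.455: |R|=1.00549 >1
Interval (-18.0000, 0).

z* = -18.0000.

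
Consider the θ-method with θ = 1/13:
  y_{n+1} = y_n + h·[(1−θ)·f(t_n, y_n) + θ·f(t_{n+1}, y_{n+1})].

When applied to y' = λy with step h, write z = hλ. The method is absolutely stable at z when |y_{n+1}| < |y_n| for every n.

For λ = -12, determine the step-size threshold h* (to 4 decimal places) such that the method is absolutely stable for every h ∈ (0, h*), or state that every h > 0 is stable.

(-2.3636,0); λ=-12 ⇒ h* = (26/11)/12 = 0.1970.

On y'=λy, z=hλ:
  y_{n+1} = y_n + z·[12/13·y_n + 1/13·y_{n+1}] ⇒ (1 − 1/13z)y_{n+1} = (1 + 12/13z)y_n
  ⇒ R(z) = (1 + 12/13z)/(1 − 1/13z).

Need |R(x)|<1, x<0.
x=-1.51: |R|=0.3529
R=−1: 1+12/13x = −1+1/13x ⇒ -11/13x=2 ⇒ x=2/(-11/13)=-2.3636
Confirm numerically:
  x=-1.968: |R|=0.70925 <1
  x=-1.510: |R|=0.35286 <1
  x=-1.410: |R|=0.27203 <1
  x=-2.903: |R|=1.37307 >1
  x=-2.888: |R|=1.36304 >1
So |R|<1 on (-2.3636, 0).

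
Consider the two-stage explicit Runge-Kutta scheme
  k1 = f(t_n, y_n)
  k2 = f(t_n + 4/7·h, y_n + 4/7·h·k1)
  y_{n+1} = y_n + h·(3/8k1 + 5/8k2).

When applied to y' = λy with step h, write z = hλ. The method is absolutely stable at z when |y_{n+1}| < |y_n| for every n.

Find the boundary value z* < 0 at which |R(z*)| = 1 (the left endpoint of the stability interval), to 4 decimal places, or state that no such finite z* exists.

left endpoint -2.8000.

With y'=λy (z=hλ):
  k1=λy_n ⇒ h·k1=z·y_n;  k2=λ(1+4/7z)y_n ⇒ h·k2=z(1+4/7z)y_n
  y_{n+1}/y_n = 1 + 3/8z + 5/8z(1+4/7z) = 1 + z + 5/14z²
  R(z) = 1 + z + 5/14z².

Need |R(x)|<1, x<0.
x=-0.54: |R|=0.5641
R=1: x+5/14x²=0 ⇒ x=−14/5=-2.8000; min R=1−1/(4·5/14)=0.3000>−1
Confirm numerically:
  x=-2.563: |R|=0.78306 <1
  x=-2.393: |R|=0.65216 <1
  x=-2.071: |R|=0.46080 <1
  x=-1.694: |R|=0.33087 <1
  x=-3.339: |R|=1.64276 >1
  x=-3.193: |R|=1.44816 >1
  x=-2.870: |R|=1.07175 >1
Stable set (-2.8000, 0).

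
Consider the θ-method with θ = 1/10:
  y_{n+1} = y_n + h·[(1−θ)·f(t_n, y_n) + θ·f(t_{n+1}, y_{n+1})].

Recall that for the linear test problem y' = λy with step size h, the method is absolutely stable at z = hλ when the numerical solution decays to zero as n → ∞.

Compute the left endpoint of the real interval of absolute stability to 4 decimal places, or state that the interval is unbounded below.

z* = -2.5000.

Set f=λy, z=hλ:
  y_{n+1} = y_n + z·[9/10·y_n + 1/10·y_{n+1}] ⇒ (1 − 1/10z)y_{n+1} = (1 + 9/10z)y_n
  R(z) = (1 + 9/10z)/(1 − 1/10z).

Solve |R(x)|<1 on ℝ⁻.
x=-0.89: |R|=0.1827
R=−1: 1+9/10x = −1+1/10x ⇒ -4/5x=2 ⇒ x=2/(-4/5)=-2.5000
Confirm numerically:
  x=-2.118: |R|=0.74781 <1
  x=-1.510: |R|=0.31190 <1
  x=-1.455: |R|=0.27019 <1
  x=-1.129: |R|=0.01447 <1
  x=-2.876: |R|=1.23361 >1
  x=-2.557: |R|=1.03631 >1
Stable set (-2.5000, 0).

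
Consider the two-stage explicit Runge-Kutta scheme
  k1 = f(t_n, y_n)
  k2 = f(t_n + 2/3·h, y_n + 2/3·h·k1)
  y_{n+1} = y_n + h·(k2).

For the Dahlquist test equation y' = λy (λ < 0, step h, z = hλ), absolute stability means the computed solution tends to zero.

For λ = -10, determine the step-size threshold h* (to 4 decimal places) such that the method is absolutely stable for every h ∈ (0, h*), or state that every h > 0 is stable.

On y'=λy, z=hλ:
  k1=λy_n ⇒ h·k1=z·y_n;  k2=λ(1+2/3z)y_n ⇒ h·k2=z(1+2/3z)y_n
  y_{n+1}/y_n = 1 + z(1+2/3z) = 1 + z + 2/3z²
  R(z) = 1 + z + 2/3z².

Find x<0 with |R(x)|<1.
x=-1.8: |R|=1.3600
R=1: x+2/3x²=0 ⇒ x=−3/2=-1.5000; min R=1−1/(4·2/3)=0.6250>−1
Confirm numerically:
  x=-1.272: |R|=0.80666 <1
  x=-1.163: |R|=0.73871 <1
  x=-0.867: |R|=0.63413 <1
  x=-0.603: |R|=0.63941 <1
  x=-1.609: |R|=1.11692 >1
  x=-1.532: |R|=1.03268 >1
Stable set (-1.5000, 0).

(-1.5000,0); λ=-10 ⇒ h* = (3/2)/10 = 0.1500.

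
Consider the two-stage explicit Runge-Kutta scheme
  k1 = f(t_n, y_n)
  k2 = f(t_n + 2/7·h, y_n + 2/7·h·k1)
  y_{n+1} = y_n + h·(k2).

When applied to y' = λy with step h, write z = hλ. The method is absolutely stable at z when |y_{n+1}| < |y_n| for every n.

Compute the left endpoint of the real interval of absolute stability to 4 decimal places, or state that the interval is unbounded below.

Test eqn y'=λy, z=hλ:
  k1=λy_n ⇒ h·k1=z·y_n;  k2=λ(1+2/7z)y_n ⇒ h·k2=z(1+2/7z)y_n
  y_{n+1}/y_n = 1 + z(1+2/7z) = 1 + z + 2/7z²
  so R(z) = 1 + z + 2/7z².

Boundary: |R(x)|=1, x<0.
x=-1.08: |R|=0.2533
R=1: x+2/7x²=0 ⇒ x=−7/2=-3.5000; min R=1−1/(4·2/7)=0.1250>−1
Confirm numerically:
  x=-3.308: |R|=0.81853 <1
  x=-2.326: |R|=0.21979 <1
  x=-2.102: |R|=0.16040 <1
  x=-3.952: |R|=1.51037 >1
  x=-3.562: |R|=1.06310 >1
So |R|<1 on (-3.5000, 0).

z* = -3.5000.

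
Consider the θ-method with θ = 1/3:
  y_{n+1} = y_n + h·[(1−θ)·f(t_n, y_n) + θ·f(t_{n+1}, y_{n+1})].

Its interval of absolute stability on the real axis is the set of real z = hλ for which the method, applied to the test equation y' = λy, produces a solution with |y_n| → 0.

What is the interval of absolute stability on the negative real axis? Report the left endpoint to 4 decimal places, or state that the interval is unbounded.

z∈(-6.0000,0).

Test eqn y'=λy, z=hλ:
  y_{n+1} = y_n + z·[2/3·y_n + 1/3·y_{n+1}] ⇒ (1 − 1/3z)y_{n+1} = (1 + 2/3z)y_n
  Hence R(z) = (1 + 2/3z)/(1 − 1/3z).

Need |R(x)|<1, x<0.
x=-0.92: |R|=0.2959
R=−1: 1+2/3x = −1+1/3x ⇒ -1/3x=2 ⇒ x=2/(-1/3)=-6.0000
Confirm numerically:
  x=-5.804: |R|=0.97774 <1
  x=-5.439: |R|=0.93352 <1
  x=-3.039: |R|=0.50969 <1
  x=-6.483: |R|=1.05093 >1
  x=-6.261: |R|=1.02818 >1
  x=-6.073: |R|=1.00805 >1
So |R|<1 on (-6.0000, 0).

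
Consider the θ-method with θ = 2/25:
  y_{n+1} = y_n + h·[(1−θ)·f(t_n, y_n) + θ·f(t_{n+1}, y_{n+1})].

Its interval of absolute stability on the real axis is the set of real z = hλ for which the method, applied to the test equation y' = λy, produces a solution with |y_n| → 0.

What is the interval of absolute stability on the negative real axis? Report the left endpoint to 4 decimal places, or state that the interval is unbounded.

z∈(-2.3810,0).

Set f=λy, z=hλ:
  y_{n+1} = y_n + z·[23/25·y_n + 2/25·y_{n+1}] ⇒ (1 − 2/25z)y_{n+1} = (1 + 23/25z)y_n
  so R(z) = (1 + 23/25z)/(1 − 2/25z).

Need |R(x)|<1, x<0.
x=-0.93: |R|=0.1344
R=−1: 1+23/25x = −1+2/25x ⇒ -21/25x=2 ⇒ x=2/(-21/25)=-2.3810
Confirm numerically:
  x=-1.805: |R|=0.57725 <1
  x=-1.758: |R|=0.54124 <1
  x=-1.561: |R|=0.38770 <1
  x=-1.143: |R|=0.04724 <1
  x=-2.923: |R|=1.36903 >1
  x=-2.476: |R|=1.06664 >1
Stable set (-2.3810, 0).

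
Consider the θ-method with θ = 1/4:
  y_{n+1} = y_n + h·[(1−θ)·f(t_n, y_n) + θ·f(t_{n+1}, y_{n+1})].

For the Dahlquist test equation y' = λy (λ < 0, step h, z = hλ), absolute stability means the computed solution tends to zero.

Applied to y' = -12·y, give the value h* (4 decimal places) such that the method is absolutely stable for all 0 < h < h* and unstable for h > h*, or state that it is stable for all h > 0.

With y'=λy (z=hλ):
  y_{n+1} = y_n + z·[3/4·y_n + 1/4·y_{n+1}] ⇒ (1 − 1/4z)y_{n+1} = (1 + 3/4z)y_n
  ⇒ R(z) = (1 + 3/4z)/(1 − 1/4z).

Solve |R(x)|<1 on ℝ⁻.
x=-1.1: |R|=0.1373
R=−1: 1+3/4x = −1+1/4x ⇒ -1/2x=2 ⇒ x=2/(-1/2)=-4.0000
Confirm numerically:
  x=-3.673: |R|=0.91477 <1
  x=-1.888: |R|=0.28261 <1
  x=-1.719: |R|=0.20231 <1
  x=-4.572: |R|=1.13346 >1
  x=-4.204: |R|=1.04973 >1
Stable set (-4.0000, 0).

(-4.0000,0); λ=-12 ⇒ h* = (4)/12 = 0.3333.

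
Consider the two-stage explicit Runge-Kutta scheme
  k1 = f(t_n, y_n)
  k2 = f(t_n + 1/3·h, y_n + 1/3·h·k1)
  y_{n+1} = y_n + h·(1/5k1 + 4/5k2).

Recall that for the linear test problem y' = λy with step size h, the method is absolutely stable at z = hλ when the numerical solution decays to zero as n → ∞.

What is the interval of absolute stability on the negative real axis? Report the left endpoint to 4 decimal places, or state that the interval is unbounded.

(-3.7500, 0).

Set f=λy, z=hλ:
  k1=λy_n ⇒ h·k1=z·y_n;  k2=λ(1+1/3z)y_n ⇒ h·k2=z(1+1/3z)y_n
  y_{n+1}/y_n = 1 + 1/5z + 4/5z(1+1/3z) = 1 + z + 4/15z²
  so R(z) = 1 + z + 4/15z².

Boundary: |R(x)|=1, x<0.
x=-0.53: |R|=0.5449
R=1: x+4/15x²=0 ⇒ x=−15/4=-3.7500; min R=1−1/(4·4/15)=0.0625>−1
Confirm numerically:
  x=-3.470: |R|=0.74091 <1
  x=-2.492: |R|=0.16402 <1
  x=-1.917: |R|=0.06297 <1
  x=-4.083: |R|=1.36257 >1
  x=-4.062: |R|=1.33796 >1
Interval (-3.7500, 0).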